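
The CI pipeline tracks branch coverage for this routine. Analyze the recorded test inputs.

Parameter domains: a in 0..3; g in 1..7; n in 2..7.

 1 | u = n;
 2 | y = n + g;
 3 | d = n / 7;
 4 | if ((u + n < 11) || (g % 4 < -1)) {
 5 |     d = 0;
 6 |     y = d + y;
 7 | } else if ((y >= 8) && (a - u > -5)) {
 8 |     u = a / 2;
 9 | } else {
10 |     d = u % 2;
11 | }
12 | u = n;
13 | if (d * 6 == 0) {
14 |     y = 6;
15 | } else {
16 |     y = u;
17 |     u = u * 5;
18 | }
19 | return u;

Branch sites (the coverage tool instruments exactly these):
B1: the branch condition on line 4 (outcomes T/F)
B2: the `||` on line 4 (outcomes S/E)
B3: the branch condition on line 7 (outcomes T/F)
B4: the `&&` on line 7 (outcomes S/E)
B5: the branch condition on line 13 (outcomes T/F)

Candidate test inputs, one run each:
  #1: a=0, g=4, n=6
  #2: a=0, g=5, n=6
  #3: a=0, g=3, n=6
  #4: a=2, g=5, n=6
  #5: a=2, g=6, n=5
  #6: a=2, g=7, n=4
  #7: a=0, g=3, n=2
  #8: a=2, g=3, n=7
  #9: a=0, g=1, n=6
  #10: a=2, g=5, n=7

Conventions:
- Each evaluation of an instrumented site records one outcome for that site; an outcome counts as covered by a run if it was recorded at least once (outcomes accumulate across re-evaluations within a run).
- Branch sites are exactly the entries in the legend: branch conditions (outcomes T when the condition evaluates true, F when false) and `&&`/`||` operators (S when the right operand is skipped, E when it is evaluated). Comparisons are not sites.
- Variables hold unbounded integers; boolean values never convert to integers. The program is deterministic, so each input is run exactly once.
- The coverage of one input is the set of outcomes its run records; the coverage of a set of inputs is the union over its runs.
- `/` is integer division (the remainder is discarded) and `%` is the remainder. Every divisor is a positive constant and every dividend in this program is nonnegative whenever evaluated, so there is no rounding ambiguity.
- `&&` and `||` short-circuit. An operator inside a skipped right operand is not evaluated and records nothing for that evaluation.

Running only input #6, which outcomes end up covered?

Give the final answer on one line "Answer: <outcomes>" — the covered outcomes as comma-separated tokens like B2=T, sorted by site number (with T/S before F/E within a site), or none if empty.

Event log for input #6 (a=2, g=7, n=4):
  B2->S, B1->T, B5->T
as a set, this run covers: B1=T, B2=S, B5=T

Answer: B1=T, B2=S, B5=T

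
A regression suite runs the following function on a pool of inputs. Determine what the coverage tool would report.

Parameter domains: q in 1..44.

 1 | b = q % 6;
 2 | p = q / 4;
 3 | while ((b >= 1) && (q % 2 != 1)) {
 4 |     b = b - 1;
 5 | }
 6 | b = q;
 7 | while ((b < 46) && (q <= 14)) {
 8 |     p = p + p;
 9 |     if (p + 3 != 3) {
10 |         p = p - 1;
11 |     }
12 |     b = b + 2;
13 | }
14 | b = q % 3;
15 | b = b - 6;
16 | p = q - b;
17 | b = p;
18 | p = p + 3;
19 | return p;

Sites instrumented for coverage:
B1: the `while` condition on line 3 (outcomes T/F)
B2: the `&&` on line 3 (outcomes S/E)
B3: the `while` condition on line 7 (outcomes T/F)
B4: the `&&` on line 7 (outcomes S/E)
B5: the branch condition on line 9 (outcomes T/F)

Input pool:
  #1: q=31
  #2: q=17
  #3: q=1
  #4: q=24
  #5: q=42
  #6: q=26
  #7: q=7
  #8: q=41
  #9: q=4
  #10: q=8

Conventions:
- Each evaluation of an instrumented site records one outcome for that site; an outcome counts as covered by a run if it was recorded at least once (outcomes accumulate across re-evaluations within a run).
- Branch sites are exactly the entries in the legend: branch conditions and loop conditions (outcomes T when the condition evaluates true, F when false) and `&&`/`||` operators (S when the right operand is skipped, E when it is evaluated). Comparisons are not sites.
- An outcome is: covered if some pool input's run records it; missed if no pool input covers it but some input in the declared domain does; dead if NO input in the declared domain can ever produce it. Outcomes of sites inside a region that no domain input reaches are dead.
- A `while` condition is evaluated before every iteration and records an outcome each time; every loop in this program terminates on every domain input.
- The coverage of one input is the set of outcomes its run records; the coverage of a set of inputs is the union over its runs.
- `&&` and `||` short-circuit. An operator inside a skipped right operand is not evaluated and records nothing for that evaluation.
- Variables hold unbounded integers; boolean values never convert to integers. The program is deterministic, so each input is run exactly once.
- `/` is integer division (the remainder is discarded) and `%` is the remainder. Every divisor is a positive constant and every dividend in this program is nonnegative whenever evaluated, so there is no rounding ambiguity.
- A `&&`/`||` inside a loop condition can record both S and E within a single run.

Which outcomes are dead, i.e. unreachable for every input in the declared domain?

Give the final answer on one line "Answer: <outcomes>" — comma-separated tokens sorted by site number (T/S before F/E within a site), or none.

exhaustive pass over the 44-input domain:
  reachable outcomes have witnesses, e.g. B1=T (e.g. q=2), B1=F (e.g. q=1), B2=S (e.g. q=2), B2=E (e.g. q=1)

Answer: none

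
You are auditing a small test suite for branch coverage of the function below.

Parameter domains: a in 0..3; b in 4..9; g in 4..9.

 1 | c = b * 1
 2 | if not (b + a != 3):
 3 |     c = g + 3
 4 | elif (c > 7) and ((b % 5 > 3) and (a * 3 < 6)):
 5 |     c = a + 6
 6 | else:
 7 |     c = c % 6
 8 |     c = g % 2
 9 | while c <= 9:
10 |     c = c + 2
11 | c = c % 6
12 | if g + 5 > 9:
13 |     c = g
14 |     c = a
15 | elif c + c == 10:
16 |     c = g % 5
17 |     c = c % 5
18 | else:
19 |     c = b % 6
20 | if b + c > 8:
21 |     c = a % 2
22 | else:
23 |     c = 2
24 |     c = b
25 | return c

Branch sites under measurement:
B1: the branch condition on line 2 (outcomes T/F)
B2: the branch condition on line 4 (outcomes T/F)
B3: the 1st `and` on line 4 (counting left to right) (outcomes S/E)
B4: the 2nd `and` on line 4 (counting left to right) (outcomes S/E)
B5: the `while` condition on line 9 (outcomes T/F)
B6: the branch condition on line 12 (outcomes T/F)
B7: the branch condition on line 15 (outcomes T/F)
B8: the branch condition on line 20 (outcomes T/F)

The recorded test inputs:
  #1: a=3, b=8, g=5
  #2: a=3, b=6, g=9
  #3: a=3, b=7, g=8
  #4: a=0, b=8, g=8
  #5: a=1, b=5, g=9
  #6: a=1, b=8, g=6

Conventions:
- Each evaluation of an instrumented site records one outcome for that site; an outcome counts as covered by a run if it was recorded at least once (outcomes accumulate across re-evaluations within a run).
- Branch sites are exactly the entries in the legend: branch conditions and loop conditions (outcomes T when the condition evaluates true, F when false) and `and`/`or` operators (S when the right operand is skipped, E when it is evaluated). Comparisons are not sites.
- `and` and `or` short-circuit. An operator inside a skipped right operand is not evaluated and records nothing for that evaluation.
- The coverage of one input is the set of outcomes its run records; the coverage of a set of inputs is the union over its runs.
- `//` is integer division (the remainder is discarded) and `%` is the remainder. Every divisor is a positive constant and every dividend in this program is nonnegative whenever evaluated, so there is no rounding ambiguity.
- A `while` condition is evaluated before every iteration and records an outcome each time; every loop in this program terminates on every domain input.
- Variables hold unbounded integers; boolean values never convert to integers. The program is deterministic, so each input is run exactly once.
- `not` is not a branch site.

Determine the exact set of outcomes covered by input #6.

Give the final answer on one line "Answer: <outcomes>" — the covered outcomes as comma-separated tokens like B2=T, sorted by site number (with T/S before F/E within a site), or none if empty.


Simulating input #6 (a=1, b=8, g=6) step by step:
  B1->F, B3->E, B4->S, B2->F, B5->T, B5->T, B5->T, B5->T, B5->T, B5->F
  B6->T, B8->T
collecting distinct outcomes: B1=F, B2=F, B3=E, B4=S, B5=T, B5=F, B6=T, B8=T
Answer: B1=F, B2=F, B3=E, B4=S, B5=T, B5=F, B6=T, B8=T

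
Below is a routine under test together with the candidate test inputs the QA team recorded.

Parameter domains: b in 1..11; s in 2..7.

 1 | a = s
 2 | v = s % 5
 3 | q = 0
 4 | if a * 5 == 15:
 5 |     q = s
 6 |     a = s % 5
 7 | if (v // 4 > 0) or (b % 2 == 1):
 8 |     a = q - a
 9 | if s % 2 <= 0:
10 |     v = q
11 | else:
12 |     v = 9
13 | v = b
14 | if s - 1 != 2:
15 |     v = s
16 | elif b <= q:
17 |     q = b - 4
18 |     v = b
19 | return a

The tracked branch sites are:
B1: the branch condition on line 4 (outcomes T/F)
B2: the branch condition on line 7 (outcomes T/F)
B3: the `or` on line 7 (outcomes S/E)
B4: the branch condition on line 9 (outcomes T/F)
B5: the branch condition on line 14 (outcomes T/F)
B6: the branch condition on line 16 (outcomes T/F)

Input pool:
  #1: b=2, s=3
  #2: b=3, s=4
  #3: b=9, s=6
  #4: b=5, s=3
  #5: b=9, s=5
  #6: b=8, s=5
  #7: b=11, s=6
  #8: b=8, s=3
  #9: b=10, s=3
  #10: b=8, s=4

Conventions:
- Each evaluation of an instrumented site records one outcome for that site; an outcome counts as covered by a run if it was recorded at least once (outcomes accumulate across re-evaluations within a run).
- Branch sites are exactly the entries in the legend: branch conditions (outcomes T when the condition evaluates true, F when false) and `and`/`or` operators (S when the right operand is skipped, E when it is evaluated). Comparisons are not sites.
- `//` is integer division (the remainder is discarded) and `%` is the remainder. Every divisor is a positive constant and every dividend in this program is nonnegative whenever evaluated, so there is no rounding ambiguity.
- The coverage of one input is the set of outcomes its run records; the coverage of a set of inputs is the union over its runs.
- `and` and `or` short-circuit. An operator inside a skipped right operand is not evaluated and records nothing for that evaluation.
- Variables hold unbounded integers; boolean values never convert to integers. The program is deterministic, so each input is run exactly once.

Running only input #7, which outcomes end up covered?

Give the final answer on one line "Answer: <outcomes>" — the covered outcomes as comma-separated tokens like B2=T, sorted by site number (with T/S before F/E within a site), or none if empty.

Running input #7 (b=11, s=6), event by event:
  B1->F, B3->E, B2->T, B4->T, B5->T
as a set, this run covers: B1=F, B2=T, B3=E, B4=T, B5=T

Answer: B1=F, B2=T, B3=E, B4=T, B5=T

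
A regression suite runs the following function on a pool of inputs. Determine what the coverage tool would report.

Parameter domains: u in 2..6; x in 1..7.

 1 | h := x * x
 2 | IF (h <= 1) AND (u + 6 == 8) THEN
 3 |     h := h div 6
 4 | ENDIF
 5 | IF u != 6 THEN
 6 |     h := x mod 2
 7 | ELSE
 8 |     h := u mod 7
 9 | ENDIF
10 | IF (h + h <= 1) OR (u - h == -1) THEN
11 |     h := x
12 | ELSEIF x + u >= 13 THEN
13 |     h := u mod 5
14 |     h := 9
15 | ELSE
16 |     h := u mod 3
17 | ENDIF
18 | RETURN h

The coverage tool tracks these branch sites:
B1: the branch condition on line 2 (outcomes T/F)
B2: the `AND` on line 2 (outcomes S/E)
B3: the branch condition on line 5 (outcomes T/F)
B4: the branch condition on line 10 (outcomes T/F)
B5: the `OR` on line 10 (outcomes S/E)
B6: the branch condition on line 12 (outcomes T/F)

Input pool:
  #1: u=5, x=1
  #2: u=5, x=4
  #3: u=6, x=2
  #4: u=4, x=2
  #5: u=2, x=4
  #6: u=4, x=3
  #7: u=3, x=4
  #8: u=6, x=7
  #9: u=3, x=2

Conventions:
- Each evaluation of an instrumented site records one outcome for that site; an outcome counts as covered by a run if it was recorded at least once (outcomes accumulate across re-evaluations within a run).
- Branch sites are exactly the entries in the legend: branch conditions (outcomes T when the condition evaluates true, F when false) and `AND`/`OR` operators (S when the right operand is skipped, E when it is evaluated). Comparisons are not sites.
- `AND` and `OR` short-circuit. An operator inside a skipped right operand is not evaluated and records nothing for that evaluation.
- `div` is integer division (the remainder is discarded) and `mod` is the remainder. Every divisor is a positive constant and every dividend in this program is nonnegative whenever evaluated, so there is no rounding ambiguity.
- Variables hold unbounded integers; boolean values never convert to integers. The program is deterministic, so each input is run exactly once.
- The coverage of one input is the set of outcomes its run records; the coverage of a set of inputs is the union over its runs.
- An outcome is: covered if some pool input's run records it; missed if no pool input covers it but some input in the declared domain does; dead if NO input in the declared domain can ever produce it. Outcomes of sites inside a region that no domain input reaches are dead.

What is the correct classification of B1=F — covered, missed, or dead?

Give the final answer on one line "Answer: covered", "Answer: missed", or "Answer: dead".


B1=F is recorded by pool input(s) 1, 2, 3, 4, 5, 6, 7, 8, 9 -> covered
Answer: covered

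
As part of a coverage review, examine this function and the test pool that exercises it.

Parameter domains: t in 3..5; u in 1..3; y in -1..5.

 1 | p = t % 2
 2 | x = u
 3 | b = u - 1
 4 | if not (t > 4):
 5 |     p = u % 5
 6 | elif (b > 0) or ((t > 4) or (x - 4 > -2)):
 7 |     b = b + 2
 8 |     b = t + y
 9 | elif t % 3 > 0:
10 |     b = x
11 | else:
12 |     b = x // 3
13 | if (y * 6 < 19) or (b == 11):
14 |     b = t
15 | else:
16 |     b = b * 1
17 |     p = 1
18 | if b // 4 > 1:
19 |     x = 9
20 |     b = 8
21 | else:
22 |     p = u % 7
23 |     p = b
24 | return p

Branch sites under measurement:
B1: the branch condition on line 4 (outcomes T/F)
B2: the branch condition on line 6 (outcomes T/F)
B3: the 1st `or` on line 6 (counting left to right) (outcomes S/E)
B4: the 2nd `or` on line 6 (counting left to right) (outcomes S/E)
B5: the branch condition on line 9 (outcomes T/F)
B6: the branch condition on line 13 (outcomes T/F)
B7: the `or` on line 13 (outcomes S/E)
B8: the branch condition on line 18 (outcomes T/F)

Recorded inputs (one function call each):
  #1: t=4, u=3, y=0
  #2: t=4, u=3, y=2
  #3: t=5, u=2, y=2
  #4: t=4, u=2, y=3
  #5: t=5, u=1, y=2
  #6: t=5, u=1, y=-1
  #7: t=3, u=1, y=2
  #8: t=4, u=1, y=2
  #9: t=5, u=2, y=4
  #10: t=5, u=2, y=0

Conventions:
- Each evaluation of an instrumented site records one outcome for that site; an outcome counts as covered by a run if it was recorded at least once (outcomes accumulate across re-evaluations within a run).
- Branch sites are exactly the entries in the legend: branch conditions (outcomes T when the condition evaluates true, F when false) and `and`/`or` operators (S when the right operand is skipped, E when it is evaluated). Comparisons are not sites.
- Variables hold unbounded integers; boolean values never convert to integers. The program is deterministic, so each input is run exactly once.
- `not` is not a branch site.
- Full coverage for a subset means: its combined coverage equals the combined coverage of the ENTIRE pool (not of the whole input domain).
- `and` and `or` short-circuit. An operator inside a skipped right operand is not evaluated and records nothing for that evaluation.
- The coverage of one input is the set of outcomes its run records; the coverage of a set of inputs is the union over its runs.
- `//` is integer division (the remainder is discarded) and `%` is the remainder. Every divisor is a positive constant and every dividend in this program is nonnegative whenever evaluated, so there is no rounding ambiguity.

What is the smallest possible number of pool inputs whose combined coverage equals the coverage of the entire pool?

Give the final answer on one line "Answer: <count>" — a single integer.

input #1 (t=4, u=3, y=0): covers B1=T, B6=T, B7=S, B8=F
input #2 (t=4, u=3, y=2): covers B1=T, B6=T, B7=S, B8=F
input #3 (t=5, u=2, y=2): covers B1=F, B2=T, B3=S, B6=T, B7=S, B8=F
input #4 (t=4, u=2, y=3): covers B1=T, B6=T, B7=S, B8=F
input #5 (t=5, u=1, y=2): covers B1=F, B2=T, B3=E, B4=S, B6=T, B7=S, B8=F
input #6 (t=5, u=1, y=-1): covers B1=F, B2=T, B3=E, B4=S, B6=T, B7=S, B8=F
input #7 (t=3, u=1, y=2): covers B1=T, B6=T, B7=S, B8=F
input #8 (t=4, u=1, y=2): covers B1=T, B6=T, B7=S, B8=F
input #9 (t=5, u=2, y=4): covers B1=F, B2=T, B3=S, B6=F, B7=E, B8=T
input #10 (t=5, u=2, y=0): covers B1=F, B2=T, B3=S, B6=T, B7=S, B8=F
pool-wide coverage (12 outcomes): B1=T, B1=F, B2=T, B3=S, B3=E, B4=S, B6=T, B6=F, B7=S, B7=E, B8=T, B8=F
every size-1 subset falls short of the 12 outcomes (best: 7/12)
every size-2 subset falls short of the 12 outcomes (best: 11/12)
at size 3, {1, 5, 9} reaches all 12 outcomes; every lexicographically earlier size-3 subset fails

Answer: 3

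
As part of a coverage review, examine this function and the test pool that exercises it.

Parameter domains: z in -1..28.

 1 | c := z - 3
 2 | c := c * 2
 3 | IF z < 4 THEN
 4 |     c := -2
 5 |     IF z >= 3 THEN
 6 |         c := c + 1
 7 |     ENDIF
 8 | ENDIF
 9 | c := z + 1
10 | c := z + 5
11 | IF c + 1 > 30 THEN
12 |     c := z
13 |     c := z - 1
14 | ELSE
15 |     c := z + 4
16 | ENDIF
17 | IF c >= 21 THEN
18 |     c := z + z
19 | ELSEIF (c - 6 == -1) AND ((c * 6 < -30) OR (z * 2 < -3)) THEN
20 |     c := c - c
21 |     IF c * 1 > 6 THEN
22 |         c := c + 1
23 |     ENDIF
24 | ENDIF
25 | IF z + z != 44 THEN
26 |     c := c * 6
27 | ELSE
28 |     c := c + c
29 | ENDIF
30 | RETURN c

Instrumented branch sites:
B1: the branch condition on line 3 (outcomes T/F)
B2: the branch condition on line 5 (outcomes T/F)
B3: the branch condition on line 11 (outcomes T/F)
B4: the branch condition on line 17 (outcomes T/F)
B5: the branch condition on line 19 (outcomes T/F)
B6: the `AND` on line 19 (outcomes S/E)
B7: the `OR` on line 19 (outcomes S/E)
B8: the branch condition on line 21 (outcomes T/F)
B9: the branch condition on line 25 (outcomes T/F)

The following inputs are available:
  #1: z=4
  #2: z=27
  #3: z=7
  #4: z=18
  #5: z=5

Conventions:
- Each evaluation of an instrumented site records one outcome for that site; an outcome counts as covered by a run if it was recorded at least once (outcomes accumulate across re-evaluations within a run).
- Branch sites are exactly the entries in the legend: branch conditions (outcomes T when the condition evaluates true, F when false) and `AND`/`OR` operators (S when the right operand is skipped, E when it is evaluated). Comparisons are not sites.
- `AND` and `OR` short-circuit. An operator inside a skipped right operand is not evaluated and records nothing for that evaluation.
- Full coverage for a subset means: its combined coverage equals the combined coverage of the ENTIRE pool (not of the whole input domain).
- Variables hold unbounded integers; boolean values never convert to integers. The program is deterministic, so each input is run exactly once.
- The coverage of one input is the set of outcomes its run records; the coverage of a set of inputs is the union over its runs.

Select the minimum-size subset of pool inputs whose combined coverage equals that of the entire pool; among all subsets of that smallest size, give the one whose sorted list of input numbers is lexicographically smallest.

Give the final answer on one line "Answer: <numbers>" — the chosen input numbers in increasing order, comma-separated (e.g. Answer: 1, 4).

input #1, z=4: events B1->F, B3->F, B4->F, B6->S, B5->F, B9->T; outcomes B1=F, B3=F, B4=F, B5=F, B6=S, B9=T
input #2, z=27: events B1->F, B3->T, B4->T, B9->T; outcomes B1=F, B3=T, B4=T, B9=T
input #3, z=7: events B1->F, B3->F, B4->F, B6->S, B5->F, B9->T; outcomes B1=F, B3=F, B4=F, B5=F, B6=S, B9=T
input #4, z=18: events B1->F, B3->F, B4->T, B9->T; outcomes B1=F, B3=F, B4=T, B9=T
input #5, z=5: events B1->F, B3->F, B4->F, B6->S, B5->F, B9->T; outcomes B1=F, B3=F, B4=F, B5=F, B6=S, B9=T
pool-wide coverage (8 outcomes): B1=F, B3=T, B3=F, B4=T, B4=F, B5=F, B6=S, B9=T
no size-1 subset reaches all 8 outcomes (best union: 6/8)
size 2: inputs {1, 2} cover all 8 outcomes, and no lexicographically smaller subset of this size does

Answer: 1, 2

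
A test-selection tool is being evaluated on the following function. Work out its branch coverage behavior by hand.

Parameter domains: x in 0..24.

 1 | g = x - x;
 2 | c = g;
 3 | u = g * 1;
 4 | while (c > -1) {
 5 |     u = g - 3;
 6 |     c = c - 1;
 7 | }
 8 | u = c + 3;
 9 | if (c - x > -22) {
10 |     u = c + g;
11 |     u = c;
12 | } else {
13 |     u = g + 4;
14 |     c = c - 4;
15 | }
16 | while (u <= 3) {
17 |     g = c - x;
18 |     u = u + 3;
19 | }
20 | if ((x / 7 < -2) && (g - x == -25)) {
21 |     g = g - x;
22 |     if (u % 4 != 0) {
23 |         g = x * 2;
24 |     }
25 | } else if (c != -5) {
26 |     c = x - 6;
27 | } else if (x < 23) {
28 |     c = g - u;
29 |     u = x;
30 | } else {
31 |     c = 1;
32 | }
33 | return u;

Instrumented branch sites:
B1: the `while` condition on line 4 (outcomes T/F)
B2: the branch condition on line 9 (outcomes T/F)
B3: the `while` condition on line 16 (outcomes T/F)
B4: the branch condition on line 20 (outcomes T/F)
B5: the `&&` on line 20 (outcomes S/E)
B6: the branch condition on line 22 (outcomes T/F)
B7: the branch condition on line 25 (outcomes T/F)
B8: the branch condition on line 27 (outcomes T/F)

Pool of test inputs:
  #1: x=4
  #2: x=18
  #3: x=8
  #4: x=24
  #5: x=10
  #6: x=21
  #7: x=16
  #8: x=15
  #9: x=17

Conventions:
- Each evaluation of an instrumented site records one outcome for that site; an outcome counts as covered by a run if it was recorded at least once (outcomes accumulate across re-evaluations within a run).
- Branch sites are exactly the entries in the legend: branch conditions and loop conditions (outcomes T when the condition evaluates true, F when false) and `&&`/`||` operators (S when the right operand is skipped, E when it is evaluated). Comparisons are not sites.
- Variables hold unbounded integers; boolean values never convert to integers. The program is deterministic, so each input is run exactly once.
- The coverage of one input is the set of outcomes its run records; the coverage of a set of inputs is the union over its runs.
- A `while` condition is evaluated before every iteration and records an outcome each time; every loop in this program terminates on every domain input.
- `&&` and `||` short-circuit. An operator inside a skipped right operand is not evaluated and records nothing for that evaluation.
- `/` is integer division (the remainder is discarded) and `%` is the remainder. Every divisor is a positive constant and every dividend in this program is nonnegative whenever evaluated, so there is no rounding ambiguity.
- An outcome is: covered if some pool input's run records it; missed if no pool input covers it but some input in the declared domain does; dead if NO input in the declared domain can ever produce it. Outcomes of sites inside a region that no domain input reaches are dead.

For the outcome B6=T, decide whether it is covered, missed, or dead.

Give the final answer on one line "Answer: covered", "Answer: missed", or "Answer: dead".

no pool input records B6=T
checking all 25 inputs in the declared domain: B6=T is never recorded -> dead

Answer: dead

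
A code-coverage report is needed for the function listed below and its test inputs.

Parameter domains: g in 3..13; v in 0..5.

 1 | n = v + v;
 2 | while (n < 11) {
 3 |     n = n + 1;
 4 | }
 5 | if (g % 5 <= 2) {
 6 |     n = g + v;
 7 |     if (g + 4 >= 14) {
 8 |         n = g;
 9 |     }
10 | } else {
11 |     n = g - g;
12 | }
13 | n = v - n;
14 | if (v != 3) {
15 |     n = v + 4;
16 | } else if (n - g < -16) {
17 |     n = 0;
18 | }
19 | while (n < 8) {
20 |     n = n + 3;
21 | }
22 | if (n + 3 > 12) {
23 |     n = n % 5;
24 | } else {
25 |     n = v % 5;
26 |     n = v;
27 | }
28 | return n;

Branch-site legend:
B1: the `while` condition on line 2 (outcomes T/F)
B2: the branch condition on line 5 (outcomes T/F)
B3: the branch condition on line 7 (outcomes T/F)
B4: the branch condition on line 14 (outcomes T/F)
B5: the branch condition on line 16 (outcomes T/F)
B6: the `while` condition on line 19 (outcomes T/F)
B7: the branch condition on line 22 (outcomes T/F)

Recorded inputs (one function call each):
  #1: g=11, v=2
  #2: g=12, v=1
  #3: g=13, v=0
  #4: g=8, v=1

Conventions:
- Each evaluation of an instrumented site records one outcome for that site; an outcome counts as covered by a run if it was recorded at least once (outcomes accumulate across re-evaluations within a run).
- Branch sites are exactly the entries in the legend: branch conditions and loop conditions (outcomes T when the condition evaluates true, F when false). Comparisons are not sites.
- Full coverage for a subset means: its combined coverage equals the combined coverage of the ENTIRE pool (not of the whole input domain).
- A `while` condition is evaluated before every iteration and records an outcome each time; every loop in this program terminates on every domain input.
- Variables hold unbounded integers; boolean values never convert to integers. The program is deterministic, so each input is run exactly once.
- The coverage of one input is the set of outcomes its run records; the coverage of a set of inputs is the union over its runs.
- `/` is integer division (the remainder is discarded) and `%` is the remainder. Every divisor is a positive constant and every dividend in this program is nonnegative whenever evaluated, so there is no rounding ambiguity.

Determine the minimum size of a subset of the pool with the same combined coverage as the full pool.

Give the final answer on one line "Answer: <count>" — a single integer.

input #1, g=11, v=2: outcomes B1=T, B1=F, B2=T, B3=T, B4=T, B6=T, B6=F, B7=F
input #2, g=12, v=1: outcomes B1=T, B1=F, B2=T, B3=T, B4=T, B6=T, B6=F, B7=F
input #3, g=13, v=0: outcomes B1=T, B1=F, B2=F, B4=T, B6=T, B6=F, B7=T
input #4, g=8, v=1: outcomes B1=T, B1=F, B2=F, B4=T, B6=T, B6=F, B7=F
the full pool covers 10 outcomes: B1=T, B1=F, B2=T, B2=F, B3=T, B4=T, B6=T, B6=F, B7=T, B7=F
size 1 is not enough: best union over all size-1 subsets is 8/10
at size 2, {1, 3} reaches all 10 outcomes; every lexicographically earlier size-2 subset fails

Answer: 2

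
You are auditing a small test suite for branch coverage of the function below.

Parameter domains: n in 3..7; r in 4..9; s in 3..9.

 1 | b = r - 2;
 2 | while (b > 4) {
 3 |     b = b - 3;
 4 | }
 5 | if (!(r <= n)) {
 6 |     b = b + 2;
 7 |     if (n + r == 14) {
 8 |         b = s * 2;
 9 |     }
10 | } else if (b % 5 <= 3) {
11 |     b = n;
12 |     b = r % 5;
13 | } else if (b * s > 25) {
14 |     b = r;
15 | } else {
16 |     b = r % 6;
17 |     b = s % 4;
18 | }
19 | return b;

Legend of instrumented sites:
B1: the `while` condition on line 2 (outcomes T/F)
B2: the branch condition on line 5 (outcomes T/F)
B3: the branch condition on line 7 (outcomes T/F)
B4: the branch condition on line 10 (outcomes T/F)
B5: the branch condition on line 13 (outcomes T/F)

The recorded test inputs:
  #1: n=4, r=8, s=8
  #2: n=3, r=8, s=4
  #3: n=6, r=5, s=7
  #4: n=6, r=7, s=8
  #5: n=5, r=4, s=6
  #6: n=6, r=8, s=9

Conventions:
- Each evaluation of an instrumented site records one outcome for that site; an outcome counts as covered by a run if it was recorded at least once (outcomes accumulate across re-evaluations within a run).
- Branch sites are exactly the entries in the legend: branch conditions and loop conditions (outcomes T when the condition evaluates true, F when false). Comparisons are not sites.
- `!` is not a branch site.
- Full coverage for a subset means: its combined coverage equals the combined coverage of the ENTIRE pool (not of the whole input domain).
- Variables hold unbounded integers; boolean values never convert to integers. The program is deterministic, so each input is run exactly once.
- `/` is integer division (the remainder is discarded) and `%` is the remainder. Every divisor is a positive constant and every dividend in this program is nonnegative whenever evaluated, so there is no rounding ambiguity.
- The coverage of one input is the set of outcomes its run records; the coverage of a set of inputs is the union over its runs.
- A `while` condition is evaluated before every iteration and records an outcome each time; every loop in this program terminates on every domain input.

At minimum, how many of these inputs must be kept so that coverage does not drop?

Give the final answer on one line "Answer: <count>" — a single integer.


test 1 (n=4, r=8, s=8) fires B1->T, B1->F, B2->T, B3->F; hits B1=T, B1=F, B2=T, B3=F
test 2 (n=3, r=8, s=4) fires B1->T, B1->F, B2->T, B3->F; hits B1=T, B1=F, B2=T, B3=F
test 3 (n=6, r=5, s=7) fires B1->F, B2->F, B4->T; hits B1=F, B2=F, B4=T
test 4 (n=6, r=7, s=8) fires B1->T, B1->F, B2->T, B3->F; hits B1=T, B1=F, B2=T, B3=F
test 5 (n=5, r=4, s=6) fires B1->F, B2->F, B4->T; hits B1=F, B2=F, B4=T
test 6 (n=6, r=8, s=9) fires B1->T, B1->F, B2->T, B3->T; hits B1=T, B1=F, B2=T, B3=T
the full pool covers 7 outcomes: B1=T, B1=F, B2=T, B2=F, B3=T, B3=F, B4=T
no size-1 subset reaches all 7 outcomes (best union: 4/7)
no size-2 subset reaches all 7 outcomes (best union: 6/7)
the canonical winner is {1, 3, 6}: size 3, full 7-outcome coverage, earliest index list among size-3 covers
Answer: 3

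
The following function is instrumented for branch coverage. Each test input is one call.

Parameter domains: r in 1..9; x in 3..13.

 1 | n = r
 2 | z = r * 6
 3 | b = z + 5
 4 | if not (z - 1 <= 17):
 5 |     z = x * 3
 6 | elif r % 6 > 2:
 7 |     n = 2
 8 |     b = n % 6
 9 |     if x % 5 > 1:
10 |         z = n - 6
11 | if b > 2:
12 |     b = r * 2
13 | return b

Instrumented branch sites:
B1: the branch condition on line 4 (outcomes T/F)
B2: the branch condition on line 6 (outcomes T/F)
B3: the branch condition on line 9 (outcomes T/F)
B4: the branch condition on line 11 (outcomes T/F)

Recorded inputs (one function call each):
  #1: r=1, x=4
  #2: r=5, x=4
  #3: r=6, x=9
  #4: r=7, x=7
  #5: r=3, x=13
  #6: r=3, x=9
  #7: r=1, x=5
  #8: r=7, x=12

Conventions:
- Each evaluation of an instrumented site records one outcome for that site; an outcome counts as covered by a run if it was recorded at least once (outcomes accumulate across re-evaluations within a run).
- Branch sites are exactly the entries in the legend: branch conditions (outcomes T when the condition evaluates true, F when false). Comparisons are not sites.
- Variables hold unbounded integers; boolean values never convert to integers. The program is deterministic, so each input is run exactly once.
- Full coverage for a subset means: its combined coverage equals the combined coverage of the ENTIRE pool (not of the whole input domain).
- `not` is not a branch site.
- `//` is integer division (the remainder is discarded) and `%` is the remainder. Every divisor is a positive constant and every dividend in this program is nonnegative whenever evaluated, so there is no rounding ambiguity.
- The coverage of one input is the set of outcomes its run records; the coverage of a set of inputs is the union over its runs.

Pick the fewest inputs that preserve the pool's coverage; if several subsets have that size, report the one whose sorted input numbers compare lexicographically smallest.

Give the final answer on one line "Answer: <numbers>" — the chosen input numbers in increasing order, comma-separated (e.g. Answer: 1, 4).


#1 (r=1, x=4) -> covered: B1=F, B2=F, B4=T
#2 (r=5, x=4) -> covered: B1=T, B4=T
#3 (r=6, x=9) -> covered: B1=T, B4=T
#4 (r=7, x=7) -> covered: B1=T, B4=T
#5 (r=3, x=13) -> covered: B1=F, B2=T, B3=T, B4=F
#6 (r=3, x=9) -> covered: B1=F, B2=T, B3=T, B4=F
#7 (r=1, x=5) -> covered: B1=F, B2=F, B4=T
#8 (r=7, x=12) -> covered: B1=T, B4=T
together the pool reaches 7 outcomes: B1=T, B1=F, B2=T, B2=F, B3=T, B4=T, B4=F
checked all size-1 subsets: none covers 7 outcomes (max 4/7)
checked all size-2 subsets: none covers 7 outcomes (max 6/7)
the canonical winner is {1, 2, 5}: size 3, full 7-outcome coverage, earliest index list among size-3 covers
Answer: 1, 2, 5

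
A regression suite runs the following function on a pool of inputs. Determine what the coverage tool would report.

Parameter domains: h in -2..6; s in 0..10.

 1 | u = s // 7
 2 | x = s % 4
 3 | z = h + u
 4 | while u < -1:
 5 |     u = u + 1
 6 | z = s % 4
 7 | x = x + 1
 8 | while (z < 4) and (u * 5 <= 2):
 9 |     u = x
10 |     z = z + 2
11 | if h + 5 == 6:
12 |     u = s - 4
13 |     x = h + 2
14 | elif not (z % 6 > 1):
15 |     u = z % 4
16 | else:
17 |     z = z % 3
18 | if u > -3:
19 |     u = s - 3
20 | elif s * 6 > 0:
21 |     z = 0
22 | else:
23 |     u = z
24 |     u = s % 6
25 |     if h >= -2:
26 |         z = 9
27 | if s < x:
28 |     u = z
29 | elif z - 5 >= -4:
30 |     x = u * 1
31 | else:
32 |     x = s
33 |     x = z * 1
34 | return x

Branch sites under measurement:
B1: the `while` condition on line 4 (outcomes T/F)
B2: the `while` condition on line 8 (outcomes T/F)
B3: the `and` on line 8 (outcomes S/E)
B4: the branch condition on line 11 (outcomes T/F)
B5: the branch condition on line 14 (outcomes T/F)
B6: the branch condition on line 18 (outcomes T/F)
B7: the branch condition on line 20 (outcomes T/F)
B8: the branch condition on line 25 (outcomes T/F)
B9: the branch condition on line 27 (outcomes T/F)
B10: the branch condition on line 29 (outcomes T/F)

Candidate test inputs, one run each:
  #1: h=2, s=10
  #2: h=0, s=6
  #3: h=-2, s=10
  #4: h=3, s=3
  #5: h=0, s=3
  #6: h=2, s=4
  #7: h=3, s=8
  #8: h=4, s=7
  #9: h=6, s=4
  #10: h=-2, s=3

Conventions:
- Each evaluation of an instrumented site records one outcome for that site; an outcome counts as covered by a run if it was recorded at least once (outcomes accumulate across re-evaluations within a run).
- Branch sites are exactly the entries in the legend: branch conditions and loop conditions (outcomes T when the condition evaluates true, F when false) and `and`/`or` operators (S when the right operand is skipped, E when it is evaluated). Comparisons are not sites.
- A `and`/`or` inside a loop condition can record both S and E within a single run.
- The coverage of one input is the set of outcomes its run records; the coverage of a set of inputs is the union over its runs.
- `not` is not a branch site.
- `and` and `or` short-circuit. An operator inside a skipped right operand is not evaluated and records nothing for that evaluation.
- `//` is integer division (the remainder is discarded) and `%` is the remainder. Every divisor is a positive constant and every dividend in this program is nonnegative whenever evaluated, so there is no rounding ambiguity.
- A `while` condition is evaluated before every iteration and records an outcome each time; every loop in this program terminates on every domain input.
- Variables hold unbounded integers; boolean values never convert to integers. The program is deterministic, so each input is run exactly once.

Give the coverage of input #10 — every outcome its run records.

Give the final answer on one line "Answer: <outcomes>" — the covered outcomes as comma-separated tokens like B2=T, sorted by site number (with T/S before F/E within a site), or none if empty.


Running input #10 (h=-2, s=3), event by event:
  B1->F, B3->E, B2->T, B3->S, B2->F, B4->F, B5->F, B6->T, B9->T
distinct outcomes covered: B1=F, B2=T, B2=F, B3=S, B3=E, B4=F, B5=F, B6=T, B9=T
Answer: B1=F, B2=T, B2=F, B3=S, B3=E, B4=F, B5=F, B6=T, B9=T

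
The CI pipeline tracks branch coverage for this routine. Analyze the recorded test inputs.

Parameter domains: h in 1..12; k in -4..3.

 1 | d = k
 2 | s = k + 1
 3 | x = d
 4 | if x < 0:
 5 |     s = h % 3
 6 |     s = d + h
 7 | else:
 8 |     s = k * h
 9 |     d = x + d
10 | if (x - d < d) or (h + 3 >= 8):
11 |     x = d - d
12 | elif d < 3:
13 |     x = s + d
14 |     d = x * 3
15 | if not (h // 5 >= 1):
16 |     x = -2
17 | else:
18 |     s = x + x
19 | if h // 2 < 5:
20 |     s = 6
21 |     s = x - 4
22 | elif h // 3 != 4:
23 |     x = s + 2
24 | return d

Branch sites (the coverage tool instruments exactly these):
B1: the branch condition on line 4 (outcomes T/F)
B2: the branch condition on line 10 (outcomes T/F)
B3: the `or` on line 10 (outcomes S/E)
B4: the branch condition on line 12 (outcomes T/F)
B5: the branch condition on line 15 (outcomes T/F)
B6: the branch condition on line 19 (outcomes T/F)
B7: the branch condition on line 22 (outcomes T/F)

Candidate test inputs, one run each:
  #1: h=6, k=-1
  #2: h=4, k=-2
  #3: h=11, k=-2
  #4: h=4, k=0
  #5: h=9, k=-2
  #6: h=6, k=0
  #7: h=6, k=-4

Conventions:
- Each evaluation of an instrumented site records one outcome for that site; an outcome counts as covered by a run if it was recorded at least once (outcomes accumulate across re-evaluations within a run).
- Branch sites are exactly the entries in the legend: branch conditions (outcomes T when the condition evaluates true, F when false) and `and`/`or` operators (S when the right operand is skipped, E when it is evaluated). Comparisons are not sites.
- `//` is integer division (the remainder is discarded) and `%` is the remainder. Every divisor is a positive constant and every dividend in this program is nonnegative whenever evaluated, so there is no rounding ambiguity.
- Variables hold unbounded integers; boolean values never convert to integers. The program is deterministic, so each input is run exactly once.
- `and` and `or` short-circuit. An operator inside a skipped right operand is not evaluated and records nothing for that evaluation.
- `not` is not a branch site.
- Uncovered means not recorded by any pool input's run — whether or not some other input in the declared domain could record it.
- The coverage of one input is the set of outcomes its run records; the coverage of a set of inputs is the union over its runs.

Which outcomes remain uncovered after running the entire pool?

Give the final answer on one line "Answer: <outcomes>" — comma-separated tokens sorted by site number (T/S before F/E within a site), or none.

run #1 (h=6, k=-1) runs B1->T, B3->E, B2->T, B5->F, B6->T; records B1=T, B2=T, B3=E, B5=F, B6=T
run #2 (h=4, k=-2) runs B1->T, B3->E, B2->F, B4->T, B5->T, B6->T; records B1=T, B2=F, B3=E, B4=T, B5=T, B6=T
run #3 (h=11, k=-2) runs B1->T, B3->E, B2->T, B5->F, B6->F, B7->T; records B1=T, B2=T, B3=E, B5=F, B6=F, B7=T
run #4 (h=4, k=0) runs B1->F, B3->E, B2->F, B4->T, B5->T, B6->T; records B1=F, B2=F, B3=E, B4=T, B5=T, B6=T
run #5 (h=9, k=-2) runs B1->T, B3->E, B2->T, B5->F, B6->T; records B1=T, B2=T, B3=E, B5=F, B6=T
run #6 (h=6, k=0) runs B1->F, B3->E, B2->T, B5->F, B6->T; records B1=F, B2=T, B3=E, B5=F, B6=T
run #7 (h=6, k=-4) runs B1->T, B3->E, B2->T, B5->F, B6->T; records B1=T, B2=T, B3=E, B5=F, B6=T
union over the pool: B1=T, B1=F, B2=T, B2=F, B3=E, B4=T, B5=T, B5=F, B6=T, B6=F, B7=T
uncovered (3 of 14): B3=S, B4=F, B7=F

Answer: B3=S, B4=F, B7=F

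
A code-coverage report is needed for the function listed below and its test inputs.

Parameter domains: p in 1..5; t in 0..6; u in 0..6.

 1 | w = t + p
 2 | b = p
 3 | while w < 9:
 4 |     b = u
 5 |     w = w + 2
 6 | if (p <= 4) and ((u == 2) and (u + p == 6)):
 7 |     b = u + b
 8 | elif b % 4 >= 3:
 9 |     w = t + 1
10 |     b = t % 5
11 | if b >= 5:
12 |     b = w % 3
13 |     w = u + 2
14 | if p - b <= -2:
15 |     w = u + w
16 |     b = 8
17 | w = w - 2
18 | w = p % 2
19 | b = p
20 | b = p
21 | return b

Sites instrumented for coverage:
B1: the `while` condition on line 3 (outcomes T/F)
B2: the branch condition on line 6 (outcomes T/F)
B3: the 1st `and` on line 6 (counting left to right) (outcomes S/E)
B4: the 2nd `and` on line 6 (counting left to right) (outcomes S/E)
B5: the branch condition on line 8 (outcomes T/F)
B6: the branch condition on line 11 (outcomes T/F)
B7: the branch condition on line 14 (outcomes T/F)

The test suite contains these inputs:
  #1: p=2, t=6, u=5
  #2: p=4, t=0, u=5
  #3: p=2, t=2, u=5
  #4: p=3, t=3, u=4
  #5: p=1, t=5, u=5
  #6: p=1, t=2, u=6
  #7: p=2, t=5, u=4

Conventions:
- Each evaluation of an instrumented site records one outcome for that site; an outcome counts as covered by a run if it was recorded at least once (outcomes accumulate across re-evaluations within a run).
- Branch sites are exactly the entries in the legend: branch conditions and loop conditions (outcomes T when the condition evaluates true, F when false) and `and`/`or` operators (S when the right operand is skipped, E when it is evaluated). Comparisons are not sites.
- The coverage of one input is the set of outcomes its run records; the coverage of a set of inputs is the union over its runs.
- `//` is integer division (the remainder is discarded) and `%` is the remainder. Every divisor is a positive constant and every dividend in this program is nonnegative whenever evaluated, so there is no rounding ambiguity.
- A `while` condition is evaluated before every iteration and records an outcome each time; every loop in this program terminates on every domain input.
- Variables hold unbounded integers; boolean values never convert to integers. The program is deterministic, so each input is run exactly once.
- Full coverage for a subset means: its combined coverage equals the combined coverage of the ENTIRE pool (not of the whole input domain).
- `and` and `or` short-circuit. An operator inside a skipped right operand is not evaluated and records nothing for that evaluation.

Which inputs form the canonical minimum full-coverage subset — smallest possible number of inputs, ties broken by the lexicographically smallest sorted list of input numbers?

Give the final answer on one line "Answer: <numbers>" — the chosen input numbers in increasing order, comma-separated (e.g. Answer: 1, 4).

#1 (p=2, t=6, u=5) -> B1->T, B1->F, B3->E, B4->S, B2->F, B5->F, B6->T, B7->F; covered: B1=T, B1=F, B2=F, B3=E, B4=S, B5=F, B6=T, B7=F
#2 (p=4, t=0, u=5) -> B1->T, B1->T, B1->T, B1->F, B3->E, B4->S, B2->F, B5->F, B6->T, B7->F; covered: B1=T, B1=F, B2=F, B3=E, B4=S, B5=F, B6=T, B7=F
#3 (p=2, t=2, u=5) -> B1->T, B1->T, B1->T, B1->F, B3->E, B4->S, B2->F, B5->F, B6->T, B7->F; covered: B1=T, B1=F, B2=F, B3=E, B4=S, B5=F, B6=T, B7=F
#4 (p=3, t=3, u=4) -> B1->T, B1->T, B1->F, B3->E, B4->S, B2->F, B5->F, B6->F, B7->F; covered: B1=T, B1=F, B2=F, B3=E, B4=S, B5=F, B6=F, B7=F
#5 (p=1, t=5, u=5) -> B1->T, B1->T, B1->F, B3->E, B4->S, B2->F, B5->F, B6->T, B7->F; covered: B1=T, B1=F, B2=F, B3=E, B4=S, B5=F, B6=T, B7=F
#6 (p=1, t=2, u=6) -> B1->T, B1->T, B1->T, B1->F, B3->E, B4->S, B2->F, B5->F, B6->T, B7->F; covered: B1=T, B1=F, B2=F, B3=E, B4=S, B5=F, B6=T, B7=F
#7 (p=2, t=5, u=4) -> B1->T, B1->F, B3->E, B4->S, B2->F, B5->F, B6->F, B7->T; covered: B1=T, B1=F, B2=F, B3=E, B4=S, B5=F, B6=F, B7=T
union over all inputs: B1=T, B1=F, B2=F, B3=E, B4=S, B5=F, B6=T, B6=F, B7=T, B7=F (10 outcomes)
checked all size-1 subsets: none covers 10 outcomes (max 8/10)
inputs {1, 7} (size 2) cover everything; no size-2 subset with a lexicographically smaller index list covers all 10

Answer: 1, 7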